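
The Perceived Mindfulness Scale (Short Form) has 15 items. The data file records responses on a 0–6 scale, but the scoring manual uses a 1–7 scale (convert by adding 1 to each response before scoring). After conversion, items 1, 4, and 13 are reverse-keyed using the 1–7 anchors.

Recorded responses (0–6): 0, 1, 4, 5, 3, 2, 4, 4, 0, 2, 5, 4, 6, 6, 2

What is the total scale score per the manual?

59

Convert to 1–7: 1, 2, 5, 6, 4, 3, 5, 5, 1, 3, 6, 5, 7, 7, 3
Reverse-coded (on a 1–7 scale, reversed = 8 − raw):
  item 1: 8 − 1 = 7
  item 4: 8 − 6 = 2
  item 13: 8 − 7 = 1
Scored: 7, 2, 5, 2, 4, 3, 5, 5, 1, 3, 6, 5, 1, 7, 3
Total = 59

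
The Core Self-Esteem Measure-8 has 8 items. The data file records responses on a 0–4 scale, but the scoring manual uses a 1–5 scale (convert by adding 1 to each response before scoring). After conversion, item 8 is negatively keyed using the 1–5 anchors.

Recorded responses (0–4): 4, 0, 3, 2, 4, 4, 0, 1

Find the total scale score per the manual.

28

Convert to 1–5: 5, 1, 4, 3, 5, 5, 1, 2
Reverse-coded (reversed = (1+5) − raw = 6 − raw):
  item 8: 6 − 2 = 4
Scored: 5, 1, 4, 3, 5, 5, 1, 4
Total = 28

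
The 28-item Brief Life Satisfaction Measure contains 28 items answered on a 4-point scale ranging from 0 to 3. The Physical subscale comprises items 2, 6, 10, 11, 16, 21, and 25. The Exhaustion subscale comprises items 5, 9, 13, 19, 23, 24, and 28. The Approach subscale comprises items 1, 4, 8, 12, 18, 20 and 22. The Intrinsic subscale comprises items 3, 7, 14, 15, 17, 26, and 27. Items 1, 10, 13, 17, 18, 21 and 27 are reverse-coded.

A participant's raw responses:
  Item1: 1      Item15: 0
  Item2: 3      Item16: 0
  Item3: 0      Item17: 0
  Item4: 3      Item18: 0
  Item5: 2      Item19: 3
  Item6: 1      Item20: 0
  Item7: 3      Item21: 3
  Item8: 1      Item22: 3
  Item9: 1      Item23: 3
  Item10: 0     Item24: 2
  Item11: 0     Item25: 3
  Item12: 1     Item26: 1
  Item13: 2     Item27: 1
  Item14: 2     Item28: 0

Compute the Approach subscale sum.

Approach items: 1, 4, 8, 12, 18, 20, 22.
Of these, items 1 and 18 are reverse-coded; reversed = (0+3) − raw = 3 − raw.
  item 1: 3 − 1 = 2
  item 4: 3
  item 8: 1
  item 12: 1
  item 18: 3 − 0 = 3
  item 20: 0
  item 22: 3
Sum = 2 + 3 + 1 + 1 + 3 + 0 + 3 = 13

13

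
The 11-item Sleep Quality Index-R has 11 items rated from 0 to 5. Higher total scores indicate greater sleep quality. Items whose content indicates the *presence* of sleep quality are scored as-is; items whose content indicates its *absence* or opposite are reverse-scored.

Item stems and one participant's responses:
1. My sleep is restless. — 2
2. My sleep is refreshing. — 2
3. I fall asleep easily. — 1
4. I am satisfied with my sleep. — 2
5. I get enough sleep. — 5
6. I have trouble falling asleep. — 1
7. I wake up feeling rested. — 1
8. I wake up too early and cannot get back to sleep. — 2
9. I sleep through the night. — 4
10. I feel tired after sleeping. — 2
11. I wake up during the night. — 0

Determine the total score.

Items 1, 6, 8, 10, 11 describe the absence/opposite of sleep quality → reverse-score.
reverse-coded value = 5 − response.
  item 1: 5 − 2 = 3
  item 2: 2
  item 3: 1
  item 4: 2
  item 5: 5
  item 6: 5 − 1 = 4
  item 7: 1
  item 8: 5 − 2 = 3
  item 9: 4
  item 10: 5 − 2 = 3
  item 11: 5 − 0 = 5
Total = 3 + 2 + 1 + 2 + 5 + 4 + 1 + 3 + 4 + 3 + 5 = 33

33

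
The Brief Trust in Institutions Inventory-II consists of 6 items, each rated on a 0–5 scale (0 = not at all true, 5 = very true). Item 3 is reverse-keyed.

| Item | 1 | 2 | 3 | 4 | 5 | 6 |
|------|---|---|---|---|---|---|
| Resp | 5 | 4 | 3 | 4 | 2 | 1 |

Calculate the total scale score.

Reverse-keyed items use 5 − raw:
  item 3: 5 − 3 = 2
Scored responses: 5, 4, 2, 4, 2, 1
Total = 5 + 4 + 2 + 4 + 2 + 1 = 18

18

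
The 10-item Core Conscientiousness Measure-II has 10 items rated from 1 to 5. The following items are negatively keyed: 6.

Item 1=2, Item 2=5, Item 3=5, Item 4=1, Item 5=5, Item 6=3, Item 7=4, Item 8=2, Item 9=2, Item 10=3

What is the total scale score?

Negatively keyed items use 6 − raw:
  item 6: 6 − 3 = 3
Scored items: 2, 5, 5, 1, 5, 3, 4, 2, 2, 3
Total = 2 + 5 + 5 + 1 + 5 + 3 + 4 + 2 + 2 + 3 = 32

32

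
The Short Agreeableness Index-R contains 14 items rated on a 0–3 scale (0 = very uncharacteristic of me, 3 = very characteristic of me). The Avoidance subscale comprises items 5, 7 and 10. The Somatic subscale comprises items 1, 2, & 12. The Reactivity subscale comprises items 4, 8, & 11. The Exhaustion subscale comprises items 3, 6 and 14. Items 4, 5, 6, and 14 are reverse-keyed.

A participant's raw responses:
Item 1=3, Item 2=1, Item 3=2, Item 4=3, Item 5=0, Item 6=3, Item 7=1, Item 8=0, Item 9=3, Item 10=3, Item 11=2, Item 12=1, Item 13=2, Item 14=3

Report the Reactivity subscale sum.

2

Reactivity items: 4, 8, 11.
Of these, item 4 is reverse-keyed; reverse-coded value = 3 − response.
  item 4: 3 − 3 = 0
  item 8: 0
  item 11: 2
Sum = 0 + 0 + 2 = 2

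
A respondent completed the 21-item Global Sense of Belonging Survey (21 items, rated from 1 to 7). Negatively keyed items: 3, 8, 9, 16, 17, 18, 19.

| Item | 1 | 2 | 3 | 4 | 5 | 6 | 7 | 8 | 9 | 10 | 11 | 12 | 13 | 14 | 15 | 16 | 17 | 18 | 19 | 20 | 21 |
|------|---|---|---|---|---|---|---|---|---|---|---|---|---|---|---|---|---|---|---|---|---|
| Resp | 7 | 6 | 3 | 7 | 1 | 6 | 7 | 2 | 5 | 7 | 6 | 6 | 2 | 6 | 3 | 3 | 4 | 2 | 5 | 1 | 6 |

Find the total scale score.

103

Reversing items 3, 8, 9, 16, 17, 18, & 19 with 8 − raw:
Total = 7 + 6 + (8−3) + 7 + 1 + 6 + 7 + (8−2) + (8−5) + 7 + 6 + 6 + 2 + 6 + 3 + (8−3) + (8−4) + (8−2) + (8−5) + 1 + 6
      = 7 + 6 + 5 + 7 + 1 + 6 + 7 + 6 + 3 + 7 + 6 + 6 + 2 + 6 + 3 + 5 + 4 + 6 + 3 + 1 + 6 = 103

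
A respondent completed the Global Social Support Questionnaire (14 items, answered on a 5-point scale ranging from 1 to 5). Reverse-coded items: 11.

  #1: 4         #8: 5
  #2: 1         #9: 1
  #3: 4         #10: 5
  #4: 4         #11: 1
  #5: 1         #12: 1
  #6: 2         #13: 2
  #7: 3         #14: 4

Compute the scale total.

Raw sum = 38. Reverse-coded items: 11; their raw sum = 1.
Each reversal replaces raw with 6 − raw, changing the total by 6 − 2·raw per item.
Total = 38 + 1·6 − 2·1 = 38 + 6 − 2 = 42

42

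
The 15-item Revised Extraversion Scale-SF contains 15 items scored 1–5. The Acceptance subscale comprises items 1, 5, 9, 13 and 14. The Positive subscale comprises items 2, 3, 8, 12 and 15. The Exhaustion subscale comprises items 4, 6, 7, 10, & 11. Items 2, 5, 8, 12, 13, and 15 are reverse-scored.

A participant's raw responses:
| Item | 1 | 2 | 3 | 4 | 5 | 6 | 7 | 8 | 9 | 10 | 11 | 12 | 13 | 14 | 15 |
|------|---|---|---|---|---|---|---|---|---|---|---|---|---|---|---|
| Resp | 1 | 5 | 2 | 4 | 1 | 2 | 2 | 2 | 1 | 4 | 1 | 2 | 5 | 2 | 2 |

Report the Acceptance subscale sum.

10

Acceptance items: 1, 5, 9, 13, 14.
Of these, items 5 & 13 are reverse-scored; on a 1–5 scale, reversed = 6 − raw.
  item 1: 1
  item 5: 6 − 1 = 5
  item 9: 1
  item 13: 6 − 5 = 1
  item 14: 2
Sum = 1 + 5 + 1 + 1 + 2 = 10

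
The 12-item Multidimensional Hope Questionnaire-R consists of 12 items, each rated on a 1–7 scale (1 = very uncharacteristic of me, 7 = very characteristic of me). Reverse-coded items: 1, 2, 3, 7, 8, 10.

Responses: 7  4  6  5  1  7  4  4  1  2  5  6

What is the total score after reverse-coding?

46

Raw sum = 52. Reverse-coded items: 1, 2, 3, 7, 8, 10; their raw sum = 27.
Each reversal replaces raw with 8 − raw, changing the total by 8 − 2·raw per item.
Total = 52 + 6·8 − 2·27 = 52 + 48 − 54 = 46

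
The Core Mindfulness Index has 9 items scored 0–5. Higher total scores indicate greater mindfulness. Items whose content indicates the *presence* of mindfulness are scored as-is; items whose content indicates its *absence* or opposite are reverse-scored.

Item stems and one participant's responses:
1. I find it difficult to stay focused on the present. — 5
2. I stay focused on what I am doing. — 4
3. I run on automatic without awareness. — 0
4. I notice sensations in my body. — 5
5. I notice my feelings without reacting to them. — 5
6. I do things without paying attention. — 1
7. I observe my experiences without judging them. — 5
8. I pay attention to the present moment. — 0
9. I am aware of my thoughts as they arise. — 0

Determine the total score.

28

Items 1, 3, 6 describe the absence/opposite of mindfulness → reverse-score.
reverse-coded value = 5 − response.
  item 1: 5 − 5 = 0
  item 2: 4
  item 3: 5 − 0 = 5
  item 4: 5
  item 5: 5
  item 6: 5 − 1 = 4
  item 7: 5
  item 8: 0
  item 9: 0
Total = 0 + 4 + 5 + 5 + 5 + 4 + 5 + 0 + 0 = 28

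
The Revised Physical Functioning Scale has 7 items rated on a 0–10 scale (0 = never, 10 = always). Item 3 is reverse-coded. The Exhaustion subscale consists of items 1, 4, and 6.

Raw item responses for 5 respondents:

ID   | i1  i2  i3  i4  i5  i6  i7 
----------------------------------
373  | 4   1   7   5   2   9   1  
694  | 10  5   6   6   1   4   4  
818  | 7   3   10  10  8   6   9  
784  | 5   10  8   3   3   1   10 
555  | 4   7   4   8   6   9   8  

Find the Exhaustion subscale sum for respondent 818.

23

Respondent 818 raw: 7, 3, 10, 10, 8, 6, 9.
Exhaustion items: 1, 4, 6.
Reverse-coded (on a 0–10 scale, reversed = 10 − raw):
  item 1: 7
  item 4: 10
  item 6: 6
Sum = 7 + 10 + 6 = 23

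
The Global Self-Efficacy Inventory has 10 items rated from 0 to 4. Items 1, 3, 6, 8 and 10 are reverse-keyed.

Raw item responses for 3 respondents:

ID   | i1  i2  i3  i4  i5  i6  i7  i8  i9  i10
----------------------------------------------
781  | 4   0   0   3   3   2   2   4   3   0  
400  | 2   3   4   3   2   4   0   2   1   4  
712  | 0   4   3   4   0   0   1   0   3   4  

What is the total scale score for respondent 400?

13

Respondent 400 raw: 2, 3, 4, 3, 2, 4, 0, 2, 1, 4.
Reverse-coded (on a 0–4 scale, reversed = 4 − raw):
  item 1: 4 − 2 = 2
  item 2: 3
  item 3: 4 − 4 = 0
  item 4: 3
  item 5: 2
  item 6: 4 − 4 = 0
  item 7: 0
  item 8: 4 − 2 = 2
  item 9: 1
  item 10: 4 − 4 = 0
Sum = 2 + 3 + 0 + 3 + 2 + 0 + 0 + 2 + 1 + 0 = 13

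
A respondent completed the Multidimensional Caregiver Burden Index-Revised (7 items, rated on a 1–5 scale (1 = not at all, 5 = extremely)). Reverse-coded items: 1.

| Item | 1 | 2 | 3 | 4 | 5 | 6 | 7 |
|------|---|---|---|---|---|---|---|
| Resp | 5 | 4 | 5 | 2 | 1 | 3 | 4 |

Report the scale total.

20

Reversing item 1 with 6 − raw:
Total = (6−5) + 4 + 5 + 2 + 1 + 3 + 4
      = 1 + 4 + 5 + 2 + 1 + 3 + 4 = 20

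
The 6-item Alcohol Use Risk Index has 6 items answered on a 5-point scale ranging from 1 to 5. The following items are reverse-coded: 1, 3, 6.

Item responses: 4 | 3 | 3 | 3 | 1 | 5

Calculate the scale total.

Reversing items 1, 3, & 6 with 6 − raw:
Total = (6−4) + 3 + (6−3) + 3 + 1 + (6−5)
      = 2 + 3 + 3 + 3 + 1 + 1 = 13

13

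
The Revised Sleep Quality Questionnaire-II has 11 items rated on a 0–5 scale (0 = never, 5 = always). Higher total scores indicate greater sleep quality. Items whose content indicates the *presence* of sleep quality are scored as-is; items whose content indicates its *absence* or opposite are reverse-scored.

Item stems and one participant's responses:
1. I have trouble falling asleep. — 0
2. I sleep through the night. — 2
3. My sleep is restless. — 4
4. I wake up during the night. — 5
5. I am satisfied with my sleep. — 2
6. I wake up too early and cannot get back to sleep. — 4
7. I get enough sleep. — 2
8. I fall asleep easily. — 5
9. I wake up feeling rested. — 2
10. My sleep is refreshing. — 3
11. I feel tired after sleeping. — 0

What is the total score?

28

Items 1, 3, 4, 6, 11 describe the absence/opposite of sleep quality → reverse-score.
reverse-coded value = 5 − response.
  item 1: 5 − 0 = 5
  item 2: 2
  item 3: 5 − 4 = 1
  item 4: 5 − 5 = 0
  item 5: 2
  item 6: 5 − 4 = 1
  item 7: 2
  item 8: 5
  item 9: 2
  item 10: 3
  item 11: 5 − 0 = 5
Total = 5 + 2 + 1 + 0 + 2 + 1 + 2 + 5 + 2 + 3 + 5 = 28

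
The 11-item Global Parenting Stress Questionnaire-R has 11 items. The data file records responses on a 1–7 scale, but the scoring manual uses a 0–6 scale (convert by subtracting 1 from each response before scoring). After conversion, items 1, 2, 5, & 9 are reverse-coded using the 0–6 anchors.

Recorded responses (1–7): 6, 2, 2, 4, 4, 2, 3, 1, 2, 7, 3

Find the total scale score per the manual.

29

Convert to 0–6: 5, 1, 1, 3, 3, 1, 2, 0, 1, 6, 2
Reverse-coded (reverse-coded value = 6 − response):
  item 1: 6 − 5 = 1
  item 2: 6 − 1 = 5
  item 5: 6 − 3 = 3
  item 9: 6 − 1 = 5
Scored: 1, 5, 1, 3, 3, 1, 2, 0, 5, 6, 2
Total = 29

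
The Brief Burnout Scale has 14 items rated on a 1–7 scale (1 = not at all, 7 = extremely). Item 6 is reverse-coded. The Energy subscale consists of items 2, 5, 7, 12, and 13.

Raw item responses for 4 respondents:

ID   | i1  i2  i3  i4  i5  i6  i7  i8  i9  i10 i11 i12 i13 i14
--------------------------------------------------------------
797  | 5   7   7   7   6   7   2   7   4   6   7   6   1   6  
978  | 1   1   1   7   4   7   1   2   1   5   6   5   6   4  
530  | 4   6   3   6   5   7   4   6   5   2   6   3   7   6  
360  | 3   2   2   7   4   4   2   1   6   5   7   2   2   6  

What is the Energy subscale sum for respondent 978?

17

Respondent 978 raw: 1, 1, 1, 7, 4, 7, 1, 2, 1, 5, 6, 5, 6, 4.
Energy items: 2, 5, 7, 12, 13.
Reverse-coded (reversed = (1+7) − raw = 8 − raw):
  item 2: 1
  item 5: 4
  item 7: 1
  item 12: 5
  item 13: 6
Sum = 1 + 4 + 1 + 5 + 6 = 17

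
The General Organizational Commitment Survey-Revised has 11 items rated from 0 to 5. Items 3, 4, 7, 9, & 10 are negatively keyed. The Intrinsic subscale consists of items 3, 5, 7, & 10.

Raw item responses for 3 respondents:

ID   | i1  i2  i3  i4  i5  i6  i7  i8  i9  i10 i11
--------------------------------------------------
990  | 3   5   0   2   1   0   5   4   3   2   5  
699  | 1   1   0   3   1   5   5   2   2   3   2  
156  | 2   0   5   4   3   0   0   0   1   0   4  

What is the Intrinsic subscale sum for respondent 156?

13

Respondent 156 raw: 2, 0, 5, 4, 3, 0, 0, 0, 1, 0, 4.
Intrinsic items: 3, 5, 7, 10.
Reverse-coded (on a 0–5 scale, reversed = 5 − raw):
  item 3: 5 − 5 = 0
  item 5: 3
  item 7: 5 − 0 = 5
  item 10: 5 − 0 = 5
Sum = 0 + 3 + 5 + 5 = 13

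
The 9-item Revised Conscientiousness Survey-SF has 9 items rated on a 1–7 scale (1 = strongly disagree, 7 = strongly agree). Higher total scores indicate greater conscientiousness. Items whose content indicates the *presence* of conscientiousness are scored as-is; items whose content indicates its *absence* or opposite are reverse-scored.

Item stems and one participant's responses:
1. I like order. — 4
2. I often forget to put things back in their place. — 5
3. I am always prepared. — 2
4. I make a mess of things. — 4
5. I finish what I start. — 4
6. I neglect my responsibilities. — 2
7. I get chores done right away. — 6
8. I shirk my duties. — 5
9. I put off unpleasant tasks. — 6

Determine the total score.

34

Items 2, 4, 6, 8, 9 describe the absence/opposite of conscientiousness → reverse-score.
reverse-coded value = 8 − response.
  item 1: 4
  item 2: 8 − 5 = 3
  item 3: 2
  item 4: 8 − 4 = 4
  item 5: 4
  item 6: 8 − 2 = 6
  item 7: 6
  item 8: 8 − 5 = 3
  item 9: 8 − 6 = 2
Total = 4 + 3 + 2 + 4 + 4 + 6 + 6 + 3 + 2 = 34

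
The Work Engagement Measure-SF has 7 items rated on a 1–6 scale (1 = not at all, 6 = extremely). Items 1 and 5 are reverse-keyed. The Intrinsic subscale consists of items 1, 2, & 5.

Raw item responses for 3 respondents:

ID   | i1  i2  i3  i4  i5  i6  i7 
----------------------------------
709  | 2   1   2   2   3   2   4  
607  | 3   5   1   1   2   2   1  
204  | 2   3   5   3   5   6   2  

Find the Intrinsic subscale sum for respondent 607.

14

Respondent 607 raw: 3, 5, 1, 1, 2, 2, 1.
Intrinsic items: 1, 2, 5.
Reverse-coded (on a 1–6 scale, reversed = 7 − raw):
  item 1: 7 − 3 = 4
  item 2: 5
  item 5: 7 − 2 = 5
Sum = 4 + 5 + 5 = 14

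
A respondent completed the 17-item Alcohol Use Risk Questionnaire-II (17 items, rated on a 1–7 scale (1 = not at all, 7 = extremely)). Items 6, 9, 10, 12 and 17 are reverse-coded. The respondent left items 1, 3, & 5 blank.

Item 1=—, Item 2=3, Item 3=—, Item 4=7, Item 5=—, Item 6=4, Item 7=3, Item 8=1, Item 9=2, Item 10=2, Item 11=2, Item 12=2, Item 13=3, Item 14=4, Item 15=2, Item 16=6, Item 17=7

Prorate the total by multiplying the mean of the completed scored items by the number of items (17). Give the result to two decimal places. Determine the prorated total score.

65.57

Reverse-coded (on a 1–7 scale, reversed = 8 − raw):
  item 6: 8 − 4 = 4
  item 9: 8 − 2 = 6
  item 10: 8 − 2 = 6
  item 12: 8 − 2 = 6
  item 17: 8 − 7 = 1
Completed scored items (14 of 17): 3, 7, 4, 3, 1, 6, 6, 2, 6, 3, 4, 2, 6, 1; sum = 54.
Person mean = 54 / 14 ≈ 3.8571
Prorated total = (54 / 14) × 17 = 65.57 (to 2 dp)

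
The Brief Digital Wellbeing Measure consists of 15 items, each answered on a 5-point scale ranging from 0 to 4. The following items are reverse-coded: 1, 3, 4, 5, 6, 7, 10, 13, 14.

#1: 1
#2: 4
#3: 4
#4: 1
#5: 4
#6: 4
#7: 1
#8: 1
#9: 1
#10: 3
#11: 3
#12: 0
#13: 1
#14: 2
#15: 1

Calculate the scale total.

25

Raw sum = 31. Reverse-coded items: 1, 3, 4, 5, 6, 7, 10, 13, 14; their raw sum = 21.
Each reversal replaces raw with 4 − raw, changing the total by 4 − 2·raw per item.
Total = 31 + 9·4 − 2·21 = 31 + 36 − 42 = 25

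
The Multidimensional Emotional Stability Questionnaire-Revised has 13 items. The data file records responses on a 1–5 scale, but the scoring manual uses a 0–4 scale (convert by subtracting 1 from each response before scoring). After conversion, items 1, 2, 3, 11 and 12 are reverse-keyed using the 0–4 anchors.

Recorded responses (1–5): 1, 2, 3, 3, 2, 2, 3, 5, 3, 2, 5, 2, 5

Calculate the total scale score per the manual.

Convert to 0–4: 0, 1, 2, 2, 1, 1, 2, 4, 2, 1, 4, 1, 4
Reverse-coded (reversed = (0+4) − raw = 4 − raw):
  item 1: 4 − 0 = 4
  item 2: 4 − 1 = 3
  item 3: 4 − 2 = 2
  item 11: 4 − 4 = 0
  item 12: 4 − 1 = 3
Scored: 4, 3, 2, 2, 1, 1, 2, 4, 2, 1, 0, 3, 4
Total = 29

29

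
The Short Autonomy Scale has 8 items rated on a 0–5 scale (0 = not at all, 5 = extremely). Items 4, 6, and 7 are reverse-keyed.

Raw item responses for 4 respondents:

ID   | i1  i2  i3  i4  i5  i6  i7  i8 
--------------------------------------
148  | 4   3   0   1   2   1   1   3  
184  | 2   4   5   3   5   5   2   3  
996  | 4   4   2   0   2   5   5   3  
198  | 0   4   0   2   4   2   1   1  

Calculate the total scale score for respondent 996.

Respondent 996 raw: 4, 4, 2, 0, 2, 5, 5, 3.
Reverse-coded (reverse-coded value = 5 − response):
  item 1: 4
  item 2: 4
  item 3: 2
  item 4: 5 − 0 = 5
  item 5: 2
  item 6: 5 − 5 = 0
  item 7: 5 − 5 = 0
  item 8: 3
Sum = 4 + 4 + 2 + 5 + 2 + 0 + 0 + 3 = 20

20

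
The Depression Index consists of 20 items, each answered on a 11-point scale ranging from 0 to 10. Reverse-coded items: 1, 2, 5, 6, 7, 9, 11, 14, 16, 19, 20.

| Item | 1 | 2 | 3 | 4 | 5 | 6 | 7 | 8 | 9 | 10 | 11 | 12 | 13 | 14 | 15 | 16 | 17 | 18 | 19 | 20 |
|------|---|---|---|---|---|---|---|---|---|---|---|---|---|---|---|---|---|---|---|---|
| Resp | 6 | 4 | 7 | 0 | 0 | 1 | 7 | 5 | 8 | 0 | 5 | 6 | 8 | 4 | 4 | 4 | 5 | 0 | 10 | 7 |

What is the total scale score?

Reversing items 1, 2, 5, 6, 7, 9, 11, 14, 16, 19, & 20 with 10 − raw:
Total = (10−6) + (10−4) + 7 + 0 + (10−0) + (10−1) + (10−7) + 5 + (10−8) + 0 + (10−5) + 6 + 8 + (10−4) + 4 + (10−4) + 5 + 0 + (10−10) + (10−7)
      = 4 + 6 + 7 + 0 + 10 + 9 + 3 + 5 + 2 + 0 + 5 + 6 + 8 + 6 + 4 + 6 + 5 + 0 + 0 + 3 = 89

89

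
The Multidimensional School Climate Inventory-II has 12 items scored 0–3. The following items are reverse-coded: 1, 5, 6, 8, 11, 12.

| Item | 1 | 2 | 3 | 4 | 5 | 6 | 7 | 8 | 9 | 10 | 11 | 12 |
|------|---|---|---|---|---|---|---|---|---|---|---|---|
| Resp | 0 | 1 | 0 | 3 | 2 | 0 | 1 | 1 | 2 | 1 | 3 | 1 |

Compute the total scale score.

19

Apply reverse scoring (reversed = (0+3) − raw = 3 − raw):
  item 1: 3 − 0 = 3
  item 5: 3 − 2 = 1
  item 6: 3 − 0 = 3
  item 8: 3 − 1 = 2
  item 11: 3 − 3 = 0
  item 12: 3 − 1 = 2
Scored items: 3, 1, 0, 3, 1, 3, 1, 2, 2, 1, 0, 2
Total = 3 + 1 + 0 + 3 + 1 + 3 + 1 + 2 + 2 + 1 + 0 + 2 = 19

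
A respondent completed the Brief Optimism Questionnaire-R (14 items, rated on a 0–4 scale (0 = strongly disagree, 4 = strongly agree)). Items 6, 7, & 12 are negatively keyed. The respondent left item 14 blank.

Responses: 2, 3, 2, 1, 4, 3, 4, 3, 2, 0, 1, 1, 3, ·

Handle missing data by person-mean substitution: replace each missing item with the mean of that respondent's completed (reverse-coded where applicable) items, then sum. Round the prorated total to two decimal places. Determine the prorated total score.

Reverse-coded (on a 0–4 scale, reversed = 4 − raw):
  item 6: 4 − 3 = 1
  item 7: 4 − 4 = 0
  item 12: 4 − 1 = 3
Completed scored items (13 of 14): 2, 3, 2, 1, 4, 1, 0, 3, 2, 0, 1, 3, 3; sum = 25.
Person mean = 25 / 13 ≈ 1.9231
Prorated total = (25 / 13) × 14 = 26.92 (to 2 dp)

26.92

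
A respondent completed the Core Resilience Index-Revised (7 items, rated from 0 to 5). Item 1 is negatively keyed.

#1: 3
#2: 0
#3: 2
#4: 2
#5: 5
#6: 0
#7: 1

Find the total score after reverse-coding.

Reversing item 1 with 5 − raw:
Total = (5−3) + 0 + 2 + 2 + 5 + 0 + 1
      = 2 + 0 + 2 + 2 + 5 + 0 + 1 = 12

12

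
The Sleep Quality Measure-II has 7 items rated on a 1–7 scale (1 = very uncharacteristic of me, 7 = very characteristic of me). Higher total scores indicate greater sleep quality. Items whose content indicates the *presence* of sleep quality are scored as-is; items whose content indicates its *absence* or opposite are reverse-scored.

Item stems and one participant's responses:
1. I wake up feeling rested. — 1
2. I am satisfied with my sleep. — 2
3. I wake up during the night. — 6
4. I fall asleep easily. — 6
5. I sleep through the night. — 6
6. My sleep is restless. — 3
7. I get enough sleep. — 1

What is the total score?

Items 3, 6 describe the absence/opposite of sleep quality → reverse-score.
reverse-coded value = 8 − response.
  item 1: 1
  item 2: 2
  item 3: 8 − 6 = 2
  item 4: 6
  item 5: 6
  item 6: 8 − 3 = 5
  item 7: 1
Total = 1 + 2 + 2 + 6 + 6 + 5 + 1 = 23

23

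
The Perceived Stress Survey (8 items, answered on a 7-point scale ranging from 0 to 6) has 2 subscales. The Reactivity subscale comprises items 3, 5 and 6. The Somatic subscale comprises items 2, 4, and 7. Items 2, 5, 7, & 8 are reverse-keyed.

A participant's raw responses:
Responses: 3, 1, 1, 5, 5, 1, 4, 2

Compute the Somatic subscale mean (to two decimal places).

4.00

Somatic items: 2, 4, 7.
Of these, items 2 and 7 are reverse-keyed; reverse-coded value = 6 − response.
  item 2: 6 − 1 = 5
  item 4: 5
  item 7: 6 − 4 = 2
Sum = 5 + 5 + 2 = 12
Mean = 12 / 3 = 4.00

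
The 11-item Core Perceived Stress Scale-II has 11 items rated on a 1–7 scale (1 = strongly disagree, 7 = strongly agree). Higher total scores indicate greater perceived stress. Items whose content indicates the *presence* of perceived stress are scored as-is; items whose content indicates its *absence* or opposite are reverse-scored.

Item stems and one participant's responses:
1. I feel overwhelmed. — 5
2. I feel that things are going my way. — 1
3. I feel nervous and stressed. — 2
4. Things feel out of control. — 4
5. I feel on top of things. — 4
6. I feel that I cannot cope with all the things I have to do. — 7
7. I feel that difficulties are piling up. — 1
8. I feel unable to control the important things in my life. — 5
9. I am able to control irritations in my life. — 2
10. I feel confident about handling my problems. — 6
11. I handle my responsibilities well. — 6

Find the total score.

Items 2, 5, 9, 10, 11 describe the absence/opposite of perceived stress → reverse-score.
reverse-coded value = 8 − response.
  item 1: 5
  item 2: 8 − 1 = 7
  item 3: 2
  item 4: 4
  item 5: 8 − 4 = 4
  item 6: 7
  item 7: 1
  item 8: 5
  item 9: 8 − 2 = 6
  item 10: 8 − 6 = 2
  item 11: 8 − 6 = 2
Total = 5 + 7 + 2 + 4 + 4 + 7 + 1 + 5 + 6 + 2 + 2 = 45

45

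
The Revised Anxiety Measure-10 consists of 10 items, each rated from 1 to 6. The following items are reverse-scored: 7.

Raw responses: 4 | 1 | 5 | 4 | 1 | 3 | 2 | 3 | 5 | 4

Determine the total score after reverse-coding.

35

Reversing item 7 with 7 − raw:
Total = 4 + 1 + 5 + 4 + 1 + 3 + (7−2) + 3 + 5 + 4
      = 4 + 1 + 5 + 4 + 1 + 3 + 5 + 3 + 5 + 4 = 35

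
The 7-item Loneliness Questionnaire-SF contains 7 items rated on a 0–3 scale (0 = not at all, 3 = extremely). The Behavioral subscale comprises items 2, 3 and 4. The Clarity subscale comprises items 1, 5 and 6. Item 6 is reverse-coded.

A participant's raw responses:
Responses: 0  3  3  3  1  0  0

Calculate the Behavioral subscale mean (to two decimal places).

Behavioral items: 2, 3, 4.
  item 2: 3
  item 3: 3
  item 4: 3
Sum = 3 + 3 + 3 = 9
Mean = 9 / 3 = 3.00

3.00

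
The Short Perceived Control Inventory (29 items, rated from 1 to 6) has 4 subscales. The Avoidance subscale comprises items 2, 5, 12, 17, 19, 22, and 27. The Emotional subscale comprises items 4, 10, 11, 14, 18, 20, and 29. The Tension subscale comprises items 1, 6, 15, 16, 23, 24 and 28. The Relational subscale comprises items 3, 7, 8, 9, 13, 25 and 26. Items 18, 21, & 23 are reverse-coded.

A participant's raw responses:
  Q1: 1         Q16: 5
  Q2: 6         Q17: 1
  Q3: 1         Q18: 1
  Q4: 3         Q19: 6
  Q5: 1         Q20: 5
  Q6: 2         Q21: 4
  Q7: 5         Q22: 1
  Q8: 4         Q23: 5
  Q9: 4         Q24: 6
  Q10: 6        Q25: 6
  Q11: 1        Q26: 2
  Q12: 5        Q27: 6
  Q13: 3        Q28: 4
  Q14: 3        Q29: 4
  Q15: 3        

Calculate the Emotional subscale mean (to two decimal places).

Emotional items: 4, 10, 11, 14, 18, 20, 29.
Of these, item 18 is reverse-coded; on a 1–6 scale, reversed = 7 − raw.
  item 4: 3
  item 10: 6
  item 11: 1
  item 14: 3
  item 18: 7 − 1 = 6
  item 20: 5
  item 29: 4
Sum = 3 + 6 + 1 + 3 + 6 + 5 + 4 = 28
Mean = 28 / 7 = 4.00

4.00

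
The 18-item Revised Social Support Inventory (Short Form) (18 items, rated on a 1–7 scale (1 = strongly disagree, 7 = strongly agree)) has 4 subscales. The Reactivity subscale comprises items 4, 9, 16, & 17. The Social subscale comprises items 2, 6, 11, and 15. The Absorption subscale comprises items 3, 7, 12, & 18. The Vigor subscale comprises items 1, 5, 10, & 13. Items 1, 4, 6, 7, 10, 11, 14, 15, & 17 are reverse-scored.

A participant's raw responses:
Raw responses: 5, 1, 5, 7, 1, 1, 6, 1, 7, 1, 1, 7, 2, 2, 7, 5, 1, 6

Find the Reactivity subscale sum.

Reactivity items: 4, 9, 16, 17.
Of these, items 4 and 17 are reverse-scored; reverse-coded value = 8 − response.
  item 4: 8 − 7 = 1
  item 9: 7
  item 16: 5
  item 17: 8 − 1 = 7
Sum = 1 + 7 + 5 + 7 = 20

20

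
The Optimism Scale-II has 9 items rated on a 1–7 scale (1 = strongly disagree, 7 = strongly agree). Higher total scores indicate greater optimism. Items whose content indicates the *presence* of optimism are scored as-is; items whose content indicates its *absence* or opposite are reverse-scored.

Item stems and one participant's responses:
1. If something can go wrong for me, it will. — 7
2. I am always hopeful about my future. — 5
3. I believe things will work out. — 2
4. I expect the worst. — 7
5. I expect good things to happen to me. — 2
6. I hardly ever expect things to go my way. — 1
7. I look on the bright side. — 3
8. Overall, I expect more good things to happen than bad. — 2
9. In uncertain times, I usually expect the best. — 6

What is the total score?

Items 1, 4, 6 describe the absence/opposite of optimism → reverse-score.
on a 1–7 scale, reversed = 8 − raw.
  item 1: 8 − 7 = 1
  item 2: 5
  item 3: 2
  item 4: 8 − 7 = 1
  item 5: 2
  item 6: 8 − 1 = 7
  item 7: 3
  item 8: 2
  item 9: 6
Total = 1 + 5 + 2 + 1 + 2 + 7 + 3 + 2 + 6 = 29

29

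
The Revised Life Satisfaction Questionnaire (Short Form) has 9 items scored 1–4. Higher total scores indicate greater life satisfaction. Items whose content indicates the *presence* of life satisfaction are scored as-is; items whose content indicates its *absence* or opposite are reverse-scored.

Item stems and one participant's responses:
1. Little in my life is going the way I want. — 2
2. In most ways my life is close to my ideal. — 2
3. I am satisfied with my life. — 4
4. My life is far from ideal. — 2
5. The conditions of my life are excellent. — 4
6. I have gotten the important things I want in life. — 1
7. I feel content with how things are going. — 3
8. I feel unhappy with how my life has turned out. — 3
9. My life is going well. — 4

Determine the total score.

Items 1, 4, 8 describe the absence/opposite of life satisfaction → reverse-score.
reverse-coded value = 5 − response.
  item 1: 5 − 2 = 3
  item 2: 2
  item 3: 4
  item 4: 5 − 2 = 3
  item 5: 4
  item 6: 1
  item 7: 3
  item 8: 5 − 3 = 2
  item 9: 4
Total = 3 + 2 + 4 + 3 + 4 + 1 + 3 + 2 + 4 = 26

26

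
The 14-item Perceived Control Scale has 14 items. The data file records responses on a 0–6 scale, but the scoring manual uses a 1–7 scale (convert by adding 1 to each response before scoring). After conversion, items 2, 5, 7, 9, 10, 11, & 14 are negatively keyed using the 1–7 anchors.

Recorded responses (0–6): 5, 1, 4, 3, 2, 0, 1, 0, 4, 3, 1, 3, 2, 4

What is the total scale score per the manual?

57

Convert to 1–7: 6, 2, 5, 4, 3, 1, 2, 1, 5, 4, 2, 4, 3, 5
Reverse-coded (on a 1–7 scale, reversed = 8 − raw):
  item 2: 8 − 2 = 6
  item 5: 8 − 3 = 5
  item 7: 8 − 2 = 6
  item 9: 8 − 5 = 3
  item 10: 8 − 4 = 4
  item 11: 8 − 2 = 6
  item 14: 8 − 5 = 3
Scored: 6, 6, 5, 4, 5, 1, 6, 1, 3, 4, 6, 4, 3, 3
Total = 57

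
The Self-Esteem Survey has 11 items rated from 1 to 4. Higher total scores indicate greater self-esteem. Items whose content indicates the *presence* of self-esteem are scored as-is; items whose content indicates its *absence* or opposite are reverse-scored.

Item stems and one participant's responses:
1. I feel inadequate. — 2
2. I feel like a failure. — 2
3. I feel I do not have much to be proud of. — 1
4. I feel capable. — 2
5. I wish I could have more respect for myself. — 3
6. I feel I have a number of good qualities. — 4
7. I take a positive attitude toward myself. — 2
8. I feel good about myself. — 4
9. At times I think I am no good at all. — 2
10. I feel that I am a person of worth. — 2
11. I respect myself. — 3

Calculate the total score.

32

Items 1, 2, 3, 5, 9 describe the absence/opposite of self-esteem → reverse-score.
reversed = (1+4) − raw = 5 − raw.
  item 1: 5 − 2 = 3
  item 2: 5 − 2 = 3
  item 3: 5 − 1 = 4
  item 4: 2
  item 5: 5 − 3 = 2
  item 6: 4
  item 7: 2
  item 8: 4
  item 9: 5 − 2 = 3
  item 10: 2
  item 11: 3
Total = 3 + 3 + 4 + 2 + 2 + 4 + 2 + 4 + 3 + 2 + 3 = 32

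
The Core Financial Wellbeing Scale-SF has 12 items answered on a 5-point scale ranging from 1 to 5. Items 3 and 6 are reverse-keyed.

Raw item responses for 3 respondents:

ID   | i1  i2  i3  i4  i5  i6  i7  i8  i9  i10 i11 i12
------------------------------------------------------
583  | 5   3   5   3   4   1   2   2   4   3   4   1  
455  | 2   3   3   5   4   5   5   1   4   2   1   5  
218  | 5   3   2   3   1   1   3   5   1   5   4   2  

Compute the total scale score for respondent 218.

Respondent 218 raw: 5, 3, 2, 3, 1, 1, 3, 5, 1, 5, 4, 2.
Reverse-coded (reversed = (1+5) − raw = 6 − raw):
  item 1: 5
  item 2: 3
  item 3: 6 − 2 = 4
  item 4: 3
  item 5: 1
  item 6: 6 − 1 = 5
  item 7: 3
  item 8: 5
  item 9: 1
  item 10: 5
  item 11: 4
  item 12: 2
Sum = 5 + 3 + 4 + 3 + 1 + 5 + 3 + 5 + 1 + 5 + 4 + 2 = 41

41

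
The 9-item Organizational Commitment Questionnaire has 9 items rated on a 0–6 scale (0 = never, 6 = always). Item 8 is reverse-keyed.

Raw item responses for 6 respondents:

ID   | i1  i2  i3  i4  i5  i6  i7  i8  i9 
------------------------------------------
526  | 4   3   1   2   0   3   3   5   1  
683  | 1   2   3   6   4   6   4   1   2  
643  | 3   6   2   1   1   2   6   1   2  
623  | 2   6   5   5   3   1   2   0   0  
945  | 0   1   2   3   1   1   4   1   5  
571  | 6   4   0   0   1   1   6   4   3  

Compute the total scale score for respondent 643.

28

Respondent 643 raw: 3, 6, 2, 1, 1, 2, 6, 1, 2.
Reverse-coded (on a 0–6 scale, reversed = 6 − raw):
  item 1: 3
  item 2: 6
  item 3: 2
  item 4: 1
  item 5: 1
  item 6: 2
  item 7: 6
  item 8: 6 − 1 = 5
  item 9: 2
Sum = 3 + 6 + 2 + 1 + 1 + 2 + 6 + 5 + 2 = 28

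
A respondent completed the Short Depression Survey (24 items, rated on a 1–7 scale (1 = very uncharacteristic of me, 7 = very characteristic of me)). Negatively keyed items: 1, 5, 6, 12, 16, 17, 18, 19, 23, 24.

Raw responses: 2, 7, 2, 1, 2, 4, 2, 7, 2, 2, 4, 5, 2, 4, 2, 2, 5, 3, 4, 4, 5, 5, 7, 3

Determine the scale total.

92

Negatively keyed items use 8 − raw:
  item 1: 8 − 2 = 6
  item 5: 8 − 2 = 6
  item 6: 8 − 4 = 4
  item 12: 8 − 5 = 3
  item 16: 8 − 2 = 6
  item 17: 8 − 5 = 3
  item 18: 8 − 3 = 5
  item 19: 8 − 4 = 4
  item 23: 8 − 7 = 1
  item 24: 8 − 3 = 5
Scored items: 6, 7, 2, 1, 6, 4, 2, 7, 2, 2, 4, 3, 2, 4, 2, 6, 3, 5, 4, 4, 5, 5, 1, 5
Total = 6 + 7 + 2 + 1 + 6 + 4 + 2 + 7 + 2 + 2 + 4 + 3 + 2 + 4 + 2 + 6 + 3 + 5 + 4 + 4 + 5 + 5 + 1 + 5 = 92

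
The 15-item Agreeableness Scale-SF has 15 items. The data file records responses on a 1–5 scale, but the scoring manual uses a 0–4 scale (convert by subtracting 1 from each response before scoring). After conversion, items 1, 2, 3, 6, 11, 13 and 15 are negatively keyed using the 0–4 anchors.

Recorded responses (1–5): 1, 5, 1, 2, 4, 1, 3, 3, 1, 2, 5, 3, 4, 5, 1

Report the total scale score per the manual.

Convert to 0–4: 0, 4, 0, 1, 3, 0, 2, 2, 0, 1, 4, 2, 3, 4, 0
Reverse-coded (reverse-coded value = 4 − response):
  item 1: 4 − 0 = 4
  item 2: 4 − 4 = 0
  item 3: 4 − 0 = 4
  item 6: 4 − 0 = 4
  item 11: 4 − 4 = 0
  item 13: 4 − 3 = 1
  item 15: 4 − 0 = 4
Scored: 4, 0, 4, 1, 3, 4, 2, 2, 0, 1, 0, 2, 1, 4, 4
Total = 32

32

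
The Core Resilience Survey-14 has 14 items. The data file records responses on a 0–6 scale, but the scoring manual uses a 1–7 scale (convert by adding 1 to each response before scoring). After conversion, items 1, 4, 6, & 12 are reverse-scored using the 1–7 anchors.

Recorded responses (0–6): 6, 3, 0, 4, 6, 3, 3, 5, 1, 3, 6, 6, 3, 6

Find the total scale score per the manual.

Convert to 1–7: 7, 4, 1, 5, 7, 4, 4, 6, 2, 4, 7, 7, 4, 7
Reverse-coded (on a 1–7 scale, reversed = 8 − raw):
  item 1: 8 − 7 = 1
  item 4: 8 − 5 = 3
  item 6: 8 − 4 = 4
  item 12: 8 − 7 = 1
Scored: 1, 4, 1, 3, 7, 4, 4, 6, 2, 4, 7, 1, 4, 7
Total = 55

55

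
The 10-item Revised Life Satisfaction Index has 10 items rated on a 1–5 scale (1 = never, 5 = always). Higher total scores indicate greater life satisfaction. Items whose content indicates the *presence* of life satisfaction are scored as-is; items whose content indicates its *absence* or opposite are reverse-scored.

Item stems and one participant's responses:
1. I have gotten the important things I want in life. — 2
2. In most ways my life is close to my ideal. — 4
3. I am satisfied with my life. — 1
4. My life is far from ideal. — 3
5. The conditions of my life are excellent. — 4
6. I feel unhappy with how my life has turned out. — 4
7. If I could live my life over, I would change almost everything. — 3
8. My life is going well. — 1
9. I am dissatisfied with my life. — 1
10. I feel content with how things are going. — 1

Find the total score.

Items 4, 6, 7, 9 describe the absence/opposite of life satisfaction → reverse-score.
reverse-coded value = 6 − response.
  item 1: 2
  item 2: 4
  item 3: 1
  item 4: 6 − 3 = 3
  item 5: 4
  item 6: 6 − 4 = 2
  item 7: 6 − 3 = 3
  item 8: 1
  item 9: 6 − 1 = 5
  item 10: 1
Total = 2 + 4 + 1 + 3 + 4 + 2 + 3 + 1 + 5 + 1 = 26

26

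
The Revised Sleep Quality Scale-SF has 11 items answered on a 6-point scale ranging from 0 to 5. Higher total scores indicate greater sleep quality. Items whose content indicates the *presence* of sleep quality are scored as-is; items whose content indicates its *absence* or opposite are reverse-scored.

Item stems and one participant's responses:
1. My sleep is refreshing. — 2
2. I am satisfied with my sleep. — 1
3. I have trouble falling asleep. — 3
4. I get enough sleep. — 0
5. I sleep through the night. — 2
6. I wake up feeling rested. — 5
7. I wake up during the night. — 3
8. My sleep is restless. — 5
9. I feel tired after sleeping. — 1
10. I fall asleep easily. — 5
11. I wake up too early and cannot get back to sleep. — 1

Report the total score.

Items 3, 7, 8, 9, 11 describe the absence/opposite of sleep quality → reverse-score.
reversed = (0+5) − raw = 5 − raw.
  item 1: 2
  item 2: 1
  item 3: 5 − 3 = 2
  item 4: 0
  item 5: 2
  item 6: 5
  item 7: 5 − 3 = 2
  item 8: 5 − 5 = 0
  item 9: 5 − 1 = 4
  item 10: 5
  item 11: 5 − 1 = 4
Total = 2 + 1 + 2 + 0 + 2 + 5 + 2 + 0 + 4 + 5 + 4 = 27

27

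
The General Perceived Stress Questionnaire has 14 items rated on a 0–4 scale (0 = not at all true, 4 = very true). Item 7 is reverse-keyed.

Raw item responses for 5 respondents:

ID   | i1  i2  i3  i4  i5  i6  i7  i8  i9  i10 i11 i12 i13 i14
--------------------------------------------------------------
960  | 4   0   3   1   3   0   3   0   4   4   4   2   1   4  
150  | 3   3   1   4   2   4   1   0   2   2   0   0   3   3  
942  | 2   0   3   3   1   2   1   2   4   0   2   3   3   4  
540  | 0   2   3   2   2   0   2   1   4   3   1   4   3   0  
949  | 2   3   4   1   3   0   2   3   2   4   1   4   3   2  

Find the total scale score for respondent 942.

32

Respondent 942 raw: 2, 0, 3, 3, 1, 2, 1, 2, 4, 0, 2, 3, 3, 4.
Reverse-coded (reverse-coded value = 4 − response):
  item 1: 2
  item 2: 0
  item 3: 3
  item 4: 3
  item 5: 1
  item 6: 2
  item 7: 4 − 1 = 3
  item 8: 2
  item 9: 4
  item 10: 0
  item 11: 2
  item 12: 3
  item 13: 3
  item 14: 4
Sum = 2 + 0 + 3 + 3 + 1 + 2 + 3 + 2 + 4 + 0 + 2 + 3 + 3 + 4 = 32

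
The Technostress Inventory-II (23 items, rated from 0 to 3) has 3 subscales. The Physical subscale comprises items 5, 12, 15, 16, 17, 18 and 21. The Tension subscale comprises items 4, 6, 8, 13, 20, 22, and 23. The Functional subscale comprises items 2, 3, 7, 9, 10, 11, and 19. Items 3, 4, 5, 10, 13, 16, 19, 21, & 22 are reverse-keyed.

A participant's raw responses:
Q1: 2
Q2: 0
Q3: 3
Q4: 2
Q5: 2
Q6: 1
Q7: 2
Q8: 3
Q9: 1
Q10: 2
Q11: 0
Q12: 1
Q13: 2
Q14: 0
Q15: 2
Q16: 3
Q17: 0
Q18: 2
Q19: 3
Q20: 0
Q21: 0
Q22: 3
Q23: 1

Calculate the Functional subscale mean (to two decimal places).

0.57

Functional items: 2, 3, 7, 9, 10, 11, 19.
Of these, items 3, 10, and 19 are reverse-keyed; reverse-coded value = 3 − response.
  item 2: 0
  item 3: 3 − 3 = 0
  item 7: 2
  item 9: 1
  item 10: 3 − 2 = 1
  item 11: 0
  item 19: 3 − 3 = 0
Sum = 0 + 0 + 2 + 1 + 1 + 0 + 0 = 4
Mean = 4 / 7 = 0.57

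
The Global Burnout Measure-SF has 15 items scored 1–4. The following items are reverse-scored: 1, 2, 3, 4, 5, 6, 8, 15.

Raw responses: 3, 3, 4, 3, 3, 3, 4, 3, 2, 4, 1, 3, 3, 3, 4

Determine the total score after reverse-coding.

34

Reversing items 1, 2, 3, 4, 5, 6, 8, & 15 with 5 − raw:
Total = (5−3) + (5−3) + (5−4) + (5−3) + (5−3) + (5−3) + 4 + (5−3) + 2 + 4 + 1 + 3 + 3 + 3 + (5−4)
      = 2 + 2 + 1 + 2 + 2 + 2 + 4 + 2 + 2 + 4 + 1 + 3 + 3 + 3 + 1 = 34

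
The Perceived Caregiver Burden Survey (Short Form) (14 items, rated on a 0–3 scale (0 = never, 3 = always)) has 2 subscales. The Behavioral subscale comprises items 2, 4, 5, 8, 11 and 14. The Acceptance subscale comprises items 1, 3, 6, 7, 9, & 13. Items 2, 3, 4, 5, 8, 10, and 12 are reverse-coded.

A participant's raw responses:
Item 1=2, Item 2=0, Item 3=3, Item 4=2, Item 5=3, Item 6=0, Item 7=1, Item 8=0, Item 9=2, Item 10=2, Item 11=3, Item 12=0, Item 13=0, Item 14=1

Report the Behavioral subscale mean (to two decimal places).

1.83

Behavioral items: 2, 4, 5, 8, 11, 14.
Of these, items 2, 4, 5, & 8 are reverse-coded; reversed = (0+3) − raw = 3 − raw.
  item 2: 3 − 0 = 3
  item 4: 3 − 2 = 1
  item 5: 3 − 3 = 0
  item 8: 3 − 0 = 3
  item 11: 3
  item 14: 1
Sum = 3 + 1 + 0 + 3 + 3 + 1 = 11
Mean = 11 / 6 = 1.83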